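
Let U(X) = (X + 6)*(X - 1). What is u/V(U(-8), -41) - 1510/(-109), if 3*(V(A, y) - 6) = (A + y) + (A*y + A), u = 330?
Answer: 197368/15805 ≈ 12.488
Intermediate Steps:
U(X) = (-1 + X)*(6 + X) (U(X) = (6 + X)*(-1 + X) = (-1 + X)*(6 + X))
V(A, y) = 6 + y/3 + 2*A/3 + A*y/3 (V(A, y) = 6 + ((A + y) + (A*y + A))/3 = 6 + ((A + y) + (A + A*y))/3 = 6 + (y + 2*A + A*y)/3 = 6 + (y/3 + 2*A/3 + A*y/3) = 6 + y/3 + 2*A/3 + A*y/3)
u/V(U(-8), -41) - 1510/(-109) = 330/(6 + (⅓)*(-41) + 2*(-6 + (-8)² + 5*(-8))/3 + (⅓)*(-6 + (-8)² + 5*(-8))*(-41)) - 1510/(-109) = 330/(6 - 41/3 + 2*(-6 + 64 - 40)/3 + (⅓)*(-6 + 64 - 40)*(-41)) - 1510*(-1/109) = 330/(6 - 41/3 + (⅔)*18 + (⅓)*18*(-41)) + 1510/109 = 330/(6 - 41/3 + 12 - 246) + 1510/109 = 330/(-725/3) + 1510/109 = 330*(-3/725) + 1510/109 = -198/145 + 1510/109 = 197368/15805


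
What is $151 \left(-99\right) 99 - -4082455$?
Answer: $2602504$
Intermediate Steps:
$151 \left(-99\right) 99 - -4082455 = \left(-14949\right) 99 + 4082455 = -1479951 + 4082455 = 2602504$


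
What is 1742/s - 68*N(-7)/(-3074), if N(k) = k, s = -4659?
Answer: -3786296/7160883 ≈ -0.52875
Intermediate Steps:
1742/s - 68*N(-7)/(-3074) = 1742/(-4659) - 68*(-7)/(-3074) = 1742*(-1/4659) + 476*(-1/3074) = -1742/4659 - 238/1537 = -3786296/7160883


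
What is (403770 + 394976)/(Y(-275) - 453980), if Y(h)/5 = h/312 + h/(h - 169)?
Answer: -9220723824/5240760245 ≈ -1.7594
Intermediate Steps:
Y(h) = 5*h/312 + 5*h/(-169 + h) (Y(h) = 5*(h/312 + h/(h - 169)) = 5*(h*(1/312) + h/(-169 + h)) = 5*(h/312 + h/(-169 + h)) = 5*h/312 + 5*h/(-169 + h))
(403770 + 394976)/(Y(-275) - 453980) = (403770 + 394976)/((5/312)*(-275)*(143 - 275)/(-169 - 275) - 453980) = 798746/((5/312)*(-275)*(-132)/(-444) - 453980) = 798746/((5/312)*(-275)*(-1/444)*(-132) - 453980) = 798746/(-15125/11544 - 453980) = 798746/(-5240760245/11544) = 798746*(-11544/5240760245) = -9220723824/5240760245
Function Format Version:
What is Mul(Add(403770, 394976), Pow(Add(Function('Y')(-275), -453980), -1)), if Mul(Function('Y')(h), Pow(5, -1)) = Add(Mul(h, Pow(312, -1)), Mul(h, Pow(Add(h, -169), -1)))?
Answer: Rational(-9220723824, 5240760245) ≈ -1.7594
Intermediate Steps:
Function('Y')(h) = Add(Mul(Rational(5, 312), h), Mul(5, h, Pow(Add(-169, h), -1))) (Function('Y')(h) = Mul(5, Add(Mul(h, Pow(312, -1)), Mul(h, Pow(Add(h, -169), -1)))) = Mul(5, Add(Mul(h, Rational(1, 312)), Mul(h, Pow(Add(-169, h), -1)))) = Mul(5, Add(Mul(Rational(1, 312), h), Mul(h, Pow(Add(-169, h), -1)))) = Add(Mul(Rational(5, 312), h), Mul(5, h, Pow(Add(-169, h), -1))))
Mul(Add(403770, 394976), Pow(Add(Function('Y')(-275), -453980), -1)) = Mul(Add(403770, 394976), Pow(Add(Mul(Rational(5, 312), -275, Pow(Add(-169, -275), -1), Add(143, -275)), -453980), -1)) = Mul(798746, Pow(Add(Mul(Rational(5, 312), -275, Pow(-444, -1), -132), -453980), -1)) = Mul(798746, Pow(Add(Mul(Rational(5, 312), -275, Rational(-1, 444), -132), -453980), -1)) = Mul(798746, Pow(Add(Rational(-15125, 11544), -453980), -1)) = Mul(798746, Pow(Rational(-5240760245, 11544), -1)) = Mul(798746, Rational(-11544, 5240760245)) = Rational(-9220723824, 5240760245)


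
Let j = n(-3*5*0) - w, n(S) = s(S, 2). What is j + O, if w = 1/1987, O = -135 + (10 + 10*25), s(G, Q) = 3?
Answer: 254335/1987 ≈ 128.00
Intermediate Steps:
n(S) = 3
O = 125 (O = -135 + (10 + 250) = -135 + 260 = 125)
w = 1/1987 ≈ 0.00050327
j = 5960/1987 (j = 3 - 1*1/1987 = 3 - 1/1987 = 5960/1987 ≈ 2.9995)
j + O = 5960/1987 + 125 = 254335/1987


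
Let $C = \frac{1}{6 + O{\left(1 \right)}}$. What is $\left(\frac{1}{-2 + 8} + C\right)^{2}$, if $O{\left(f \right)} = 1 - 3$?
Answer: $\frac{25}{144} \approx 0.17361$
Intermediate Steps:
$O{\left(f \right)} = -2$
$C = \frac{1}{4}$ ($C = \frac{1}{6 - 2} = \frac{1}{4} \approx 0.25$)
$\left(\frac{1}{-2 + 8} + C\right)^{2} = \left(\frac{1}{-2 + 8} + \frac{1}{4}\right)^{2} = \left(\frac{1}{6} + \frac{1}{4}\right)^{2} = \left(\frac{5}{12}\right)^{2} = \frac{25}{144}$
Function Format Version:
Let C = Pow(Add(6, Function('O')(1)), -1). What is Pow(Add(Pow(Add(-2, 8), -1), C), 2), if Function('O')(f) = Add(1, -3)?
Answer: Rational(25, 144) ≈ 0.17361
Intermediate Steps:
Function('O')(f) = -2
C = Rational(1, 4) (C = Pow(Add(6, -2), -1) = Pow(4, -1) = Rational(1, 4) ≈ 0.25000)
Pow(Add(Pow(Add(-2, 8), -1), C), 2) = Pow(Add(Pow(Add(-2, 8), -1), Rational(1, 4)), 2) = Pow(Add(Pow(6, -1), Rational(1, 4)), 2) = Pow(Add(Rational(1, 6), Rational(1, 4)), 2) = Pow(Rational(5, 12), 2) = Rational(25, 144)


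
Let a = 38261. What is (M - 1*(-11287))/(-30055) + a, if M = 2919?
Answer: 1149920149/30055 ≈ 38261.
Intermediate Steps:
(M - 1*(-11287))/(-30055) + a = (2919 - 1*(-11287))/(-30055) + 38261 = (2919 + 11287)*(-1/30055) + 38261 = 14206*(-1/30055) + 38261 = -14206/30055 + 38261 = 1149920149/30055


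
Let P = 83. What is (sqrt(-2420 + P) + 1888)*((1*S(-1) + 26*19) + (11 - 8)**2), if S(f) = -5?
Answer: 940224 + 498*I*sqrt(2337) ≈ 9.4022e+5 + 24075.0*I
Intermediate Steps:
(sqrt(-2420 + P) + 1888)*((1*S(-1) + 26*19) + (11 - 8)**2) = (sqrt(-2420 + 83) + 1888)*((1*(-5) + 26*19) + (11 - 8)**2) = (sqrt(-2337) + 1888)*((-5 + 494) + 3**2) = (I*sqrt(2337) + 1888)*(489 + 9) = (1888 + I*sqrt(2337))*498 = 940224 + 498*I*sqrt(2337)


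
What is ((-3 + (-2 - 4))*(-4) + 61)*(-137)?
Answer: -13289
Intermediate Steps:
((-3 + (-2 - 4))*(-4) + 61)*(-137) = ((-3 - 6)*(-4) + 61)*(-137) = (-9*(-4) + 61)*(-137) = (36 + 61)*(-137) = 97*(-137) = -13289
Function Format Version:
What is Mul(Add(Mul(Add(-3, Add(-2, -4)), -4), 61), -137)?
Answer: -13289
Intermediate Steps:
Mul(Add(Mul(Add(-3, Add(-2, -4)), -4), 61), -137) = Mul(Add(Mul(Add(-3, -6), -4), 61), -137) = Mul(Add(Mul(-9, -4), 61), -137) = Mul(Add(36, 61), -137) = Mul(97, -137) = -13289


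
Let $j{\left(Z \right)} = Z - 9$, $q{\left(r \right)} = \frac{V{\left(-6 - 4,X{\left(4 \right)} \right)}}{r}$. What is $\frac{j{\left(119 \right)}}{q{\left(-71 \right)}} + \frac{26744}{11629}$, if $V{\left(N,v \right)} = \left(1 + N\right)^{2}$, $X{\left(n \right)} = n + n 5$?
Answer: $- \frac{88656226}{941949} \approx -94.12$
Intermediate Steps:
$X{\left(n \right)} = 6 n$ ($X{\left(n \right)} = n + 5 n = 6 n$)
$q{\left(r \right)} = \frac{81}{r}$ ($q{\left(r \right)} = \frac{\left(1 - 10\right)^{2}}{r} = \frac{\left(-9\right)^{2}}{r} = \frac{81}{r}$)
$j{\left(Z \right)} = -9 + Z$ ($j{\left(Z \right)} = Z - 9 = -9 + Z$)
$\frac{j{\left(119 \right)}}{q{\left(-71 \right)}} + \frac{26744}{11629} = \frac{-9 + 119}{81 \frac{1}{-71}} + \frac{26744}{11629} = \frac{110}{81 \left(- \frac{1}{71}\right)} + 26744 \cdot \frac{1}{11629} = \frac{110}{- \frac{81}{71}} + \frac{26744}{11629} = 110 \left(- \frac{71}{81}\right) + \frac{26744}{11629} = - \frac{7810}{81} + \frac{26744}{11629} = - \frac{88656226}{941949}$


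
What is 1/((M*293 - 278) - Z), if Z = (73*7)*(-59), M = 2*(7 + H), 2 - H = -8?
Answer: 1/39833 ≈ 2.5105e-5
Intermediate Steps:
H = 10 (H = 2 - 1*(-8) = 2 + 8 = 10)
M = 34 (M = 2*(7 + 10) = 2*17 = 34)
Z = -30149 (Z = 511*(-59) = -30149)
1/((M*293 - 278) - Z) = 1/((34*293 - 278) - 1*(-30149)) = 1/((9962 - 278) + 30149) = 1/(9684 + 30149) = 1/39833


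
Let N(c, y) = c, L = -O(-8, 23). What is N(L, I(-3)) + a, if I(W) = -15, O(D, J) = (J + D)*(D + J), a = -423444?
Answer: -423669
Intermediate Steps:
O(D, J) = (D + J)² (O(D, J) = (D + J)*(D + J) = (D + J)²)
L = -225 (L = -(-8 + 23)² = -1*15² = -1*225 = -225)
N(L, I(-3)) + a = -225 - 423444 = -423669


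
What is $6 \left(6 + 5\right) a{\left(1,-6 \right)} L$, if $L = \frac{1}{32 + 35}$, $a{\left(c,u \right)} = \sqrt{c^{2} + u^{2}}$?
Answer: $\frac{66 \sqrt{37}}{67} \approx 5.992$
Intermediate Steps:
$L = \frac{1}{67} \approx 0.014925$
$6 \left(6 + 5\right) a{\left(1,-6 \right)} L = 6 \left(6 + 5\right) \sqrt{1^{2} + \left(-6\right)^{2}} \cdot \frac{1}{67} = 6 \cdot 11 \sqrt{1 + 36} \cdot \frac{1}{67} = 66 \sqrt{37} \cdot \frac{1}{67} = \frac{66 \sqrt{37}}{67}$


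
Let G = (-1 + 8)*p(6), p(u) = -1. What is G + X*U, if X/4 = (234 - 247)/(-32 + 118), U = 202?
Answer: -5553/43 ≈ -129.14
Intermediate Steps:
X = -26/43 (X = 4*((234 - 247)/(-32 + 118)) = 4*(-13/86) = -26/43 ≈ -0.60465)
G = -7 (G = (-1 + 8)*(-1) = 7*(-1) = -7)
G + X*U = -7 - 26/43*202 = -7 - 5252/43 = -5553/43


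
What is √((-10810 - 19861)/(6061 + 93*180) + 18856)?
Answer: √429904985/151 ≈ 137.31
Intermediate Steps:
√((-10810 - 19861)/(6061 + 93*180) + 18856) = √(-30671/(6061 + 16740) + 18856) = √(-30671/22801 + 18856) = √(429904985/22801) = √429904985/151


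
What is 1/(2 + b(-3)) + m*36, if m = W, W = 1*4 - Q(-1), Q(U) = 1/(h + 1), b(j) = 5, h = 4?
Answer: 4793/35 ≈ 136.94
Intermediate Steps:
Q(U) = 1/5 (Q(U) = 1/(4 + 1) = 1/5)
W = 19/5 (W = 1*4 - 1*1/5 = 4 - 1/5 = 19/5 ≈ 3.8000)
m = 19/5 ≈ 3.8000
1/(2 + b(-3)) + m*36 = 1/(2 + 5) + (19/5)*36 = 1/7 + 684/5 = 4793/35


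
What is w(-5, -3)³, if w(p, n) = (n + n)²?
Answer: 46656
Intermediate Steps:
w(p, n) = 4*n² (w(p, n) = (2*n)² = 4*n²)
w(-5, -3)³ = (4*(-3)²)³ = (4*9)³ = 36³ = 46656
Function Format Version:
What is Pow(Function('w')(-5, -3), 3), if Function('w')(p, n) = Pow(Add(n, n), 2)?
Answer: 46656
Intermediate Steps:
Function('w')(p, n) = Mul(4, Pow(n, 2)) (Function('w')(p, n) = Pow(Mul(2, n), 2) = Mul(4, Pow(n, 2)))
Pow(Function('w')(-5, -3), 3) = Pow(Mul(4, Pow(-3, 2)), 3) = Pow(Mul(4, 9), 3) = Pow(36, 3) = 46656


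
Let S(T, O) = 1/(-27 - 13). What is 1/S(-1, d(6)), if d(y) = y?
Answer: -40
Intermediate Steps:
S(T, O) = -1/40 (S(T, O) = 1/(-40) = -1/40)
1/S(-1, d(6)) = 1/(-1/40) = -40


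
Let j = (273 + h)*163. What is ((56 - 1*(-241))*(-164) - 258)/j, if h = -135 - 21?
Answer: -16322/6357 ≈ -2.5676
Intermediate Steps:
h = -156
j = 19071 (j = (273 - 156)*163 = 117*163 = 19071)
((56 - 1*(-241))*(-164) - 258)/j = ((56 - 1*(-241))*(-164) - 258)/19071 = ((56 + 241)*(-164) - 258)*(1/19071) = (297*(-164) - 258)*(1/19071) = (-48708 - 258)*(1/19071) = -48966*1/19071 = -16322/6357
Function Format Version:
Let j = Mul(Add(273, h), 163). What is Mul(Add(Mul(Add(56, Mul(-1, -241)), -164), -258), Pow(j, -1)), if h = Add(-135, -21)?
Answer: Rational(-16322, 6357) ≈ -2.5676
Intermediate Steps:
h = -156
j = 19071 (j = Mul(Add(273, -156), 163) = Mul(117, 163) = 19071)
Mul(Add(Mul(Add(56, Mul(-1, -241)), -164), -258), Pow(j, -1)) = Mul(Add(Mul(Add(56, Mul(-1, -241)), -164), -258), Pow(19071, -1)) = Mul(Add(Mul(Add(56, 241), -164), -258), Rational(1, 19071)) = Mul(Add(Mul(297, -164), -258), Rational(1, 19071)) = Mul(Add(-48708, -258), Rational(1, 19071)) = Mul(-48966, Rational(1, 19071)) = Rational(-16322, 6357)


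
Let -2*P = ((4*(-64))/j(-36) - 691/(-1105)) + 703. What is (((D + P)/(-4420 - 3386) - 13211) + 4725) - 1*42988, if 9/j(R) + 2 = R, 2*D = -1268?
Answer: -3995945928953/77630670 ≈ -51474.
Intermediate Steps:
D = -634 (D = (½)*(-1268) = -634)
j(R) = 9/(-2 + R)
P = -8873497/9945 (P = -(((4*(-64))/((9/(-2 - 36))) - 691/(-1105)) + 703)/2 = -((-256/(9/(-38)) - 691*(-1/1105)) + 703)/2 = -((-256/(9*(-1/38)) + 691/1105) + 703)/2 = -((-256/(-9/38) + 691/1105) + 703)/2 = -((-256*(-38/9) + 691/1105) + 703)/2 = -((9728/9 + 691/1105) + 703)/2 = -(10755659/9945 + 703)/2 = -½*17746994/9945 = -8873497/9945 ≈ -892.26)
(((D + P)/(-4420 - 3386) - 13211) + 4725) - 1*42988 = (((-634 - 8873497/9945)/(-4420 - 3386) - 13211) + 4725) - 1*42988 = ((-15178627/9945/(-7806) - 13211) + 4725) - 42988 = ((-15178627/9945*(-1/7806) - 13211) + 4725) - 42988 = ((15178627/77630670 - 13211) + 4725) - 42988 = (-1025563602743/77630670 + 4725) - 42988 = -658758686993/77630670 - 42988 = -3995945928953/77630670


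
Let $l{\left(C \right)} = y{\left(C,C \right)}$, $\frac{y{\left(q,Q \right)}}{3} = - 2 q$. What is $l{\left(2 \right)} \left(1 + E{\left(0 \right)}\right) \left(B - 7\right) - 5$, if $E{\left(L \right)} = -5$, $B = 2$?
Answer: $-245$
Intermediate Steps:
$y{\left(q,Q \right)} = - 6 q$ ($y{\left(q,Q \right)} = 3 \left(- 2 q\right) = - 6 q$)
$l{\left(C \right)} = - 6 C$
$l{\left(2 \right)} \left(1 + E{\left(0 \right)}\right) \left(B - 7\right) - 5 = \left(-6\right) 2 \left(1 - 5\right) \left(2 - 7\right) - 5 = - 12 \left(\left(-4\right) \left(-5\right)\right) - 5 = \left(-12\right) 20 - 5 = -240 - 5 = -245$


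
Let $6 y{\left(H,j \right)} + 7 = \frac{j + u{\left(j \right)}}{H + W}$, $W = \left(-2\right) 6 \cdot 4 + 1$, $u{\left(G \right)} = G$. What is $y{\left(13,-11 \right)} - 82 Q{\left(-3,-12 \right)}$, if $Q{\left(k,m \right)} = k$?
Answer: $\frac{4164}{17} \approx 244.94$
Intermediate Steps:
$W = -47$ ($W = \left(-12\right) 4 + 1 = -48 + 1 = -47$)
$y{\left(H,j \right)} = - \frac{7}{6} + \frac{j}{3 \left(-47 + H\right)}$ ($y{\left(H,j \right)} = - \frac{7}{6} + \frac{\left(j + j\right) \frac{1}{H - 47}}{6} = - \frac{7}{6} + \frac{2 j \frac{1}{-47 + H}}{6} = - \frac{7}{6} + \frac{j}{3 \left(-47 + H\right)}$)
$y{\left(13,-11 \right)} - 82 Q{\left(-3,-12 \right)} = \frac{329 - 91 + 2 \left(-11\right)}{6 \left(-47 + 13\right)} - -246 = \frac{329 - 91 - 22}{6 \left(-34\right)} + 246 = \frac{1}{6} \left(- \frac{1}{34}\right) 216 + 246 = - \frac{18}{17} + 246 = \frac{4164}{17}$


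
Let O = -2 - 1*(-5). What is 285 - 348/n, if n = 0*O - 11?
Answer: 3483/11 ≈ 316.64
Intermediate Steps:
O = 3 (O = -2 + 5 = 3)
n = -11 (n = 0*3 - 11 = 0 - 11 = -11)
285 - 348/n = 285 - 348/(-11) = 285 - 1/11*(-348) = 285 + 348/11 = 3483/11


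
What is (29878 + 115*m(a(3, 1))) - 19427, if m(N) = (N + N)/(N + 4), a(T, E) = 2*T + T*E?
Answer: 137933/13 ≈ 10610.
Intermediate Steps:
a(T, E) = 2*T + E*T
m(N) = 2*N/(4 + N) (m(N) = (2*N)/(4 + N) = 2*N/(4 + N))
(29878 + 115*m(a(3, 1))) - 19427 = (29878 + 115*(2*(3*(2 + 1))/(4 + 3*(2 + 1)))) - 19427 = (29878 + 115*(2*(3*3)/(4 + 3*3))) - 19427 = (29878 + 115*(2*9/(4 + 9))) - 19427 = (29878 + 115*(2*9/13)) - 19427 = (29878 + 115*(2*9*(1/13))) - 19427 = (29878 + 115*(18/13)) - 19427 = (29878 + 2070/13) - 19427 = 390484/13 - 19427 = 137933/13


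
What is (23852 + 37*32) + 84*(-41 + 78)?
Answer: 28144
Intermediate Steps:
(23852 + 37*32) + 84*(-41 + 78) = (23852 + 1184) + 84*37 = 25036 + 3108 = 28144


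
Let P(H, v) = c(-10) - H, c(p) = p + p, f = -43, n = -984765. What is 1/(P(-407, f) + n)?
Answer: -1/984378 ≈ -1.0159e-6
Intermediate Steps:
c(p) = 2*p
P(H, v) = -20 - H (P(H, v) = 2*(-10) - H = -20 - H)
1/(P(-407, f) + n) = 1/((-20 - 1*(-407)) - 984765) = 1/((-20 + 407) - 984765) = 1/(387 - 984765) = 1/(-984378) = -1/984378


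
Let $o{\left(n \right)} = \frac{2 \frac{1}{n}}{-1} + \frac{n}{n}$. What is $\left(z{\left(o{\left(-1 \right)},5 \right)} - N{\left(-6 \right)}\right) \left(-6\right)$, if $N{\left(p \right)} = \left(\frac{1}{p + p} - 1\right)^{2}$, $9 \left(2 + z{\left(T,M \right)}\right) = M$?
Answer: $\frac{377}{24} \approx 15.708$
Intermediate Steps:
$o{\left(n \right)} = 1 - \frac{2}{n}$ ($o{\left(n \right)} = \frac{2}{n} \left(-1\right) + 1 = - \frac{2}{n} + 1 = 1 - \frac{2}{n}$)
$z{\left(T,M \right)} = -2 + \frac{M}{9}$
$N{\left(p \right)} = \left(-1 + \frac{1}{2 p}\right)^{2}$ ($N{\left(p \right)} = \left(\frac{1}{2 p} - 1\right)^{2} = \left(-1 + \frac{1}{2 p}\right)^{2}$)
$\left(z{\left(o{\left(-1 \right)},5 \right)} - N{\left(-6 \right)}\right) \left(-6\right) = \left(\left(-2 + \frac{1}{9} \cdot 5\right) - \frac{\left(-1 + 2 \left(-6\right)\right)^{2}}{4 \cdot 36}\right) \left(-6\right) = \left(\left(-2 + \frac{5}{9}\right) - \frac{1}{4} \cdot \frac{1}{36} \left(-1 - 12\right)^{2}\right) \left(-6\right) = \left(- \frac{13}{9} - \frac{1}{4} \cdot \frac{1}{36} \left(-13\right)^{2}\right) \left(-6\right) = \left(- \frac{13}{9} - \frac{1}{4} \cdot \frac{1}{36} \cdot 169\right) \left(-6\right) = \left(- \frac{13}{9} - \frac{169}{144}\right) \left(-6\right) = \left(- \frac{377}{144}\right) \left(-6\right) = \frac{377}{24}$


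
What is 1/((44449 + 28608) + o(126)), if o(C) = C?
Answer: 1/73183 ≈ 1.3664e-5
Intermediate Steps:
1/((44449 + 28608) + o(126)) = 1/((44449 + 28608) + 126) = 1/(73057 + 126) = 1/73183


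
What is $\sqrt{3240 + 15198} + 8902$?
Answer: $8902 + \sqrt{18438} \approx 9037.8$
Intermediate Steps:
$\sqrt{3240 + 15198} + 8902 = \sqrt{18438} + 8902 = 8902 + \sqrt{18438}$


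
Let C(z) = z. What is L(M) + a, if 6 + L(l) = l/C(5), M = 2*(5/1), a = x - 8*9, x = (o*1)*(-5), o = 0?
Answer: -76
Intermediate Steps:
x = 0 (x = (0*1)*(-5) = 0*(-5) = 0)
a = -72 (a = 0 - 8*9 = 0 - 72 = -72)
M = 10 (M = 2*(5*1) = 2*5 = 10)
L(l) = -6 + l/5
L(M) + a = (-6 + (1/5)*10) - 72 = (-6 + 2) - 72 = -4 - 72 = -76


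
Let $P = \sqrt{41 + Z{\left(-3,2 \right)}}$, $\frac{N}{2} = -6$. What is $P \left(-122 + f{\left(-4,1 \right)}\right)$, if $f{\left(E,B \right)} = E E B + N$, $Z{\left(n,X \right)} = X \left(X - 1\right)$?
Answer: $- 118 \sqrt{43} \approx -773.78$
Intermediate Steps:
$N = -12$ ($N = 2 \left(-6\right) = -12$)
$Z{\left(n,X \right)} = X \left(-1 + X\right)$
$f{\left(E,B \right)} = -12 + B E^{2}$ ($f{\left(E,B \right)} = E E B - 12 = E^{2} B - 12 = B E^{2} - 12 = -12 + B E^{2}$)
$P = \sqrt{43}$ ($P = \sqrt{41 + 2 \left(-1 + 2\right)} = \sqrt{41 + 2 \cdot 1} = \sqrt{41 + 2} = \sqrt{43} \approx 6.5574$)
$P \left(-122 + f{\left(-4,1 \right)}\right) = \sqrt{43} \left(-122 - \left(12 - \left(-4\right)^{2}\right)\right) = \sqrt{43} \left(-122 + \left(-12 + 1 \cdot 16\right)\right) = \sqrt{43} \left(-122 + \left(-12 + 16\right)\right) = \sqrt{43} \left(-122 + 4\right) = \sqrt{43} \left(-118\right) = - 118 \sqrt{43}$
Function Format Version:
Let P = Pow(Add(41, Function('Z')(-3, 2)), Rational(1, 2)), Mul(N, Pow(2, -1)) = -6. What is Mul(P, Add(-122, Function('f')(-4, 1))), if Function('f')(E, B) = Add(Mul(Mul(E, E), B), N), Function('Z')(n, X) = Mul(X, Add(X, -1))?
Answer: Mul(-118, Pow(43, Rational(1, 2))) ≈ -773.78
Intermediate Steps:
N = -12 (N = Mul(2, -6) = -12)
Function('Z')(n, X) = Mul(X, Add(-1, X))
Function('f')(E, B) = Add(-12, Mul(B, Pow(E, 2))) (Function('f')(E, B) = Add(Mul(Mul(E, E), B), -12) = Add(Mul(Pow(E, 2), B), -12) = Add(Mul(B, Pow(E, 2)), -12) = Add(-12, Mul(B, Pow(E, 2))))
P = Pow(43, Rational(1, 2)) (P = Pow(Add(41, Mul(2, Add(-1, 2))), Rational(1, 2)) = Pow(Add(41, Mul(2, 1)), Rational(1, 2)) = Pow(Add(41, 2), Rational(1, 2)) = Pow(43, Rational(1, 2)) ≈ 6.5574)
Mul(P, Add(-122, Function('f')(-4, 1))) = Mul(Pow(43, Rational(1, 2)), Add(-122, Add(-12, Mul(1, Pow(-4, 2))))) = Mul(Pow(43, Rational(1, 2)), Add(-122, Add(-12, Mul(1, 16)))) = Mul(Pow(43, Rational(1, 2)), Add(-122, Add(-12, 16))) = Mul(Pow(43, Rational(1, 2)), Add(-122, 4)) = Mul(Pow(43, Rational(1, 2)), -118) = Mul(-118, Pow(43, Rational(1, 2)))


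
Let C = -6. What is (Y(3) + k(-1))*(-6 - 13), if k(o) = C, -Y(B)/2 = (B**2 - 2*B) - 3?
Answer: 114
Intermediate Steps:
Y(B) = 6 - 2*B**2 + 4*B (Y(B) = -2*((B**2 - 2*B) - 3) = -2*(-3 + B**2 - 2*B) = 6 - 2*B**2 + 4*B)
k(o) = -6
(Y(3) + k(-1))*(-6 - 13) = ((6 - 2*3**2 + 4*3) - 6)*(-6 - 13) = ((6 - 2*9 + 12) - 6)*(-19) = ((6 - 18 + 12) - 6)*(-19) = (0 - 6)*(-19) = -6*(-19) = 114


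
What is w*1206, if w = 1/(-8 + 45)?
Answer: 1206/37 ≈ 32.595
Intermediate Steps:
w = 1/37 ≈ 0.027027
w*1206 = (1/37)*1206 = 1206/37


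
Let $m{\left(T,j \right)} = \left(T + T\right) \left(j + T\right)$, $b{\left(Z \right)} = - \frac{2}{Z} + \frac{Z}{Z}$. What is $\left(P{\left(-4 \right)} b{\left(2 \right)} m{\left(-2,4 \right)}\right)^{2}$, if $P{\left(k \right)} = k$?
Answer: $0$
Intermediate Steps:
$b{\left(Z \right)} = 1 - \frac{2}{Z}$ ($b{\left(Z \right)} = - \frac{2}{Z} + 1 = 1 - \frac{2}{Z}$)
$m{\left(T,j \right)} = 2 T \left(T + j\right)$
$\left(P{\left(-4 \right)} b{\left(2 \right)} m{\left(-2,4 \right)}\right)^{2} = \left(- 4 \frac{-2 + 2}{2} \cdot 2 \left(-2\right) \left(-2 + 4\right)\right)^{2} = \left(- 4 \cdot \frac{1}{2} \cdot 0 \cdot 2 \left(-2\right) 2\right)^{2} = \left(\left(-4\right) 0 \left(-8\right)\right)^{2} = \left(0 \left(-8\right)\right)^{2} = 0^{2} = 0$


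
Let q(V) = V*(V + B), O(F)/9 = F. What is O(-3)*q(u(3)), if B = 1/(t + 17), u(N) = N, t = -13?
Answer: -1053/4 ≈ -263.25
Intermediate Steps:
O(F) = 9*F
B = 1/4 (B = 1/(-13 + 17) = 1/4 ≈ 0.25000)
q(V) = V*(1/4 + V) (q(V) = V*(V + 1/4) = V*(1/4 + V))
O(-3)*q(u(3)) = (9*(-3))*(3*(1/4 + 3)) = -81*13/4 = -27*39/4 = -1053/4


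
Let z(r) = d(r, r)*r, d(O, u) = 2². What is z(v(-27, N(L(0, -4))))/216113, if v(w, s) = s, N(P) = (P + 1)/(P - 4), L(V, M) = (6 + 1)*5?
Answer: 144/6699503 ≈ 2.1494e-5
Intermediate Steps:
L(V, M) = 35 (L(V, M) = 7*5 = 35)
N(P) = (1 + P)/(-4 + P)
d(O, u) = 4
z(r) = 4*r
z(v(-27, N(L(0, -4))))/216113 = (4*((1 + 35)/(-4 + 35)))/216113 = (4*(36/31))*(1/216113) = (144/31)*(1/216113) = 144/6699503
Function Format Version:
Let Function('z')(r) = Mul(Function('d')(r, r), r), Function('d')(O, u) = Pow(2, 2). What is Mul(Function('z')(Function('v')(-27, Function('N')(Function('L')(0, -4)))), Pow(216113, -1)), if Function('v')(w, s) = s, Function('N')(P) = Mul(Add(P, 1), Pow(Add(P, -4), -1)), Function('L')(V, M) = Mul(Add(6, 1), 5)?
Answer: Rational(144, 6699503) ≈ 2.1494e-5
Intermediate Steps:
Function('L')(V, M) = 35 (Function('L')(V, M) = Mul(7, 5) = 35)
Function('N')(P) = Mul(Pow(Add(-4, P), -1), Add(1, P)) (Function('N')(P) = Mul(Add(1, P), Pow(Add(-4, P), -1)) = Mul(Pow(Add(-4, P), -1), Add(1, P)))
Function('d')(O, u) = 4
Function('z')(r) = Mul(4, r)
Mul(Function('z')(Function('v')(-27, Function('N')(Function('L')(0, -4)))), Pow(216113, -1)) = Mul(Mul(4, Mul(Pow(Add(-4, 35), -1), Add(1, 35))), Pow(216113, -1)) = Mul(Mul(4, Mul(Pow(31, -1), 36)), Rational(1, 216113)) = Mul(Mul(4, Mul(Rational(1, 31), 36)), Rational(1, 216113)) = Mul(Mul(4, Rational(36, 31)), Rational(1, 216113)) = Mul(Rational(144, 31), Rational(1, 216113)) = Rational(144, 6699503)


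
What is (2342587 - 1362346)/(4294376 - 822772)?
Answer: 980241/3471604 ≈ 0.28236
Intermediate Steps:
(2342587 - 1362346)/(4294376 - 822772) = 980241/3471604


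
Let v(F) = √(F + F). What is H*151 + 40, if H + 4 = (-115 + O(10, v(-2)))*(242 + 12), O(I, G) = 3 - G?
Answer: -4296212 - 76708*I ≈ -4.2962e+6 - 76708.0*I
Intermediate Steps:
v(F) = √2*√F (v(F) = √(2*F) = √2*√F)
H = -28452 - 508*I (H = -4 + (-115 + (3 - √2*√(-2)))*(242 + 12) = -4 + (-115 + (3 - √2*I*√2))*254 = -4 + (-115 + (3 - 2*I))*254 = -4 + (-112 - 2*I)*254 = -4 + (-28448 - 508*I) = -28452 - 508*I ≈ -28452.0 - 508.0*I)
H*151 + 40 = (-28452 - 508*I)*151 + 40 = (-4296252 - 76708*I) + 40 = -4296212 - 76708*I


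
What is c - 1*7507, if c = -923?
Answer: -8430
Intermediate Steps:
c - 1*7507 = -923 - 1*7507 = -923 - 7507 = -8430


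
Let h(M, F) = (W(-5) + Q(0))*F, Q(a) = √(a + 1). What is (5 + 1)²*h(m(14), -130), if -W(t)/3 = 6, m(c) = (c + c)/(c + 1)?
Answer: 79560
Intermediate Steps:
m(c) = 2*c/(1 + c) (m(c) = (2*c)/(1 + c) = 2*c/(1 + c))
W(t) = -18 (W(t) = -3*6 = -18)
Q(a) = √(1 + a)
h(M, F) = -17*F (h(M, F) = (-18 + √(1 + 0))*F = (-18 + √1)*F = (-18 + 1)*F = -17*F)
(5 + 1)²*h(m(14), -130) = (5 + 1)²*(-17*(-130)) = 6²*2210 = 36*2210 = 79560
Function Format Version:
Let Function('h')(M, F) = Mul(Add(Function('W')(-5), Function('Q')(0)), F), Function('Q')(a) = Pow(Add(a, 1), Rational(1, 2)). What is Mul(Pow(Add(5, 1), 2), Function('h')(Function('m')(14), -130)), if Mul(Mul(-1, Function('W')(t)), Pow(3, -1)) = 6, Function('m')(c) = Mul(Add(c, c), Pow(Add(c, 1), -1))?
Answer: 79560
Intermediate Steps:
Function('m')(c) = Mul(2, c, Pow(Add(1, c), -1)) (Function('m')(c) = Mul(Mul(2, c), Pow(Add(1, c), -1)) = Mul(2, c, Pow(Add(1, c), -1)))
Function('W')(t) = -18 (Function('W')(t) = Mul(-3, 6) = -18)
Function('Q')(a) = Pow(Add(1, a), Rational(1, 2))
Function('h')(M, F) = Mul(-17, F) (Function('h')(M, F) = Mul(Add(-18, Pow(Add(1, 0), Rational(1, 2))), F) = Mul(Add(-18, Pow(1, Rational(1, 2))), F) = Mul(Add(-18, 1), F) = Mul(-17, F))
Mul(Pow(Add(5, 1), 2), Function('h')(Function('m')(14), -130)) = Mul(Pow(Add(5, 1), 2), Mul(-17, -130)) = Mul(Pow(6, 2), 2210) = Mul(36, 2210) = 79560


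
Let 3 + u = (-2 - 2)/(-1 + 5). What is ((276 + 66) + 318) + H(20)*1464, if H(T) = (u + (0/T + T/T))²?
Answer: 13836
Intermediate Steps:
u = -4 (u = -3 + (-2 - 2)/(-1 + 5) = -3 - 4/4 = -3 - 4*¼ = -3 - 1 = -4)
H(T) = 9 (H(T) = (-4 + (0/T + T/T))² = (-4 + (0 + 1))² = (-4 + 1)² = (-3)² = 9)
((276 + 66) + 318) + H(20)*1464 = ((276 + 66) + 318) + 9*1464 = (342 + 318) + 13176 = 660 + 13176 = 13836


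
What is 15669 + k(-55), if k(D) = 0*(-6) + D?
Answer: 15614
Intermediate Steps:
k(D) = D (k(D) = 0 + D = D)
15669 + k(-55) = 15669 - 55 = 15614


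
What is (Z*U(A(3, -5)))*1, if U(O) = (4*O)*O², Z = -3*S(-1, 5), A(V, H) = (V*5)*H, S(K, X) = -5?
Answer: -25312500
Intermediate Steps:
A(V, H) = 5*H*V (A(V, H) = (5*V)*H = 5*H*V)
Z = 15 (Z = -3*(-5) = 15)
U(O) = 4*O³
(Z*U(A(3, -5)))*1 = (15*(4*(5*(-5)*3)³))*1 = (15*(4*(-75)³))*1 = (15*(4*(-421875)))*1 = (15*(-1687500))*1 = -25312500*1 = -25312500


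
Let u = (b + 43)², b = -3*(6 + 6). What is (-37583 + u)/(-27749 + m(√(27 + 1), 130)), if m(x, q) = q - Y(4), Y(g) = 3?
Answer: 2681/1973 ≈ 1.3588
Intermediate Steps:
b = -36 (b = -3*12 = -36)
u = 49 (u = (-36 + 43)² = 7² = 49)
m(x, q) = -3 + q (m(x, q) = q - 1*3 = q - 3 = -3 + q)
(-37583 + u)/(-27749 + m(√(27 + 1), 130)) = (-37583 + 49)/(-27749 + (-3 + 130)) = -37534/(-27749 + 127) = -37534/(-27622) = -37534*(-1/27622) = 2681/1973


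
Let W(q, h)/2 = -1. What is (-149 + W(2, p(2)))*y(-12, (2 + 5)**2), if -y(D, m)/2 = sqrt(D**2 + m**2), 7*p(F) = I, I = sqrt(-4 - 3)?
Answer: 302*sqrt(2545) ≈ 15235.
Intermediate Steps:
I = I*sqrt(7) (I = sqrt(-7) = I*sqrt(7) ≈ 2.6458*I)
p(F) = I*sqrt(7)/7 (p(F) = (I*sqrt(7))/7 = I*sqrt(7)/7)
W(q, h) = -2 (W(q, h) = 2*(-1) = -2)
y(D, m) = -2*sqrt(D**2 + m**2)
(-149 + W(2, p(2)))*y(-12, (2 + 5)**2) = (-149 - 2)*(-2*sqrt((-12)**2 + ((2 + 5)**2)**2)) = -(-302)*sqrt(144 + (7**2)**2) = -(-302)*sqrt(144 + 49**2) = -(-302)*sqrt(144 + 2401) = -(-302)*sqrt(2545) = 302*sqrt(2545)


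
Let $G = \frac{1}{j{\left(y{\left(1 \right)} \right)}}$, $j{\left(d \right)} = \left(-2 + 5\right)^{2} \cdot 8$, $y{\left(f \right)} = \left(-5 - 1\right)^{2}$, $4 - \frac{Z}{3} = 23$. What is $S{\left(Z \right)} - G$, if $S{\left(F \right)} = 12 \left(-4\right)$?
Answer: $- \frac{3457}{72} \approx -48.014$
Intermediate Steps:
$Z = -57$ ($Z = 12 - 69 = -57$)
$y{\left(f \right)} = 36$ ($y{\left(f \right)} = \left(-6\right)^{2} = 36$)
$S{\left(F \right)} = -48$
$j{\left(d \right)} = 72$ ($j{\left(d \right)} = 3^{2} \cdot 8 = 9 \cdot 8 = 72$)
$G = \frac{1}{72} \approx 0.013889$
$S{\left(Z \right)} - G = -48 - \frac{1}{72} = - \frac{3457}{72}$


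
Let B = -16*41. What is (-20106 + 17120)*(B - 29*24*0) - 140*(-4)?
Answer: 1959376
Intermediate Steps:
B = -656
(-20106 + 17120)*(B - 29*24*0) - 140*(-4) = (-20106 + 17120)*(-656 - 29*24*0) - 140*(-4) = -2986*(-656 - 696*0) - 1*(-560) = -2986*(-656 + 0) + 560 = -2986*(-656) + 560 = 1958816 + 560 = 1959376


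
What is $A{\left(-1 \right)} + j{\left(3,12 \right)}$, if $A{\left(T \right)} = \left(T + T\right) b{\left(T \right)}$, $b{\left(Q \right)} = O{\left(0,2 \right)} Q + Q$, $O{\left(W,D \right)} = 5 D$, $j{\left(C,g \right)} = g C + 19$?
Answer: $77$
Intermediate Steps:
$j{\left(C,g \right)} = 19 + C g$ ($j{\left(C,g \right)} = C g + 19 = 19 + C g$)
$b{\left(Q \right)} = 11 Q$ ($b{\left(Q \right)} = 5 \cdot 2 Q + Q = 10 Q + Q = 11 Q$)
$A{\left(T \right)} = 22 T^{2}$ ($A{\left(T \right)} = \left(T + T\right) 11 T = 2 T 11 T = 22 T^{2}$)
$A{\left(-1 \right)} + j{\left(3,12 \right)} = 22 \left(-1\right)^{2} + \left(19 + 3 \cdot 12\right) = 22 \cdot 1 + \left(19 + 36\right) = 22 + 55 = 77$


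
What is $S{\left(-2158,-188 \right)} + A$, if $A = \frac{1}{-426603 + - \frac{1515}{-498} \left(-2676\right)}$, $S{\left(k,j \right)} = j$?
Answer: $- \frac{6783743015}{36083739} \approx -188.0$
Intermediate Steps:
$A = - \frac{83}{36083739}$ ($A = \frac{1}{-426603 + \left(-1515\right) \left(- \frac{1}{498}\right) \left(-2676\right)} = \frac{1}{-426603 + \frac{505}{166} \left(-2676\right)} = \frac{1}{-426603 - \frac{675690}{83}} = \frac{1}{- \frac{36083739}{83}} = - \frac{83}{36083739} \approx -2.3002 \cdot 10^{-6}$)
$S{\left(-2158,-188 \right)} + A = -188 - \frac{83}{36083739} = - \frac{6783743015}{36083739}$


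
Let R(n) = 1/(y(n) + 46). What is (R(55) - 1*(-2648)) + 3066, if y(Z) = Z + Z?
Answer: 891385/156 ≈ 5714.0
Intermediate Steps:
y(Z) = 2*Z
R(n) = 1/(46 + 2*n) (R(n) = 1/(2*n + 46) = 1/(46 + 2*n))
(R(55) - 1*(-2648)) + 3066 = (1/(2*(23 + 55)) - 1*(-2648)) + 3066 = ((½)/78 + 2648) + 3066 = ((½)*(1/78) + 2648) + 3066 = (1/156 + 2648) + 3066 = 413089/156 + 3066 = 891385/156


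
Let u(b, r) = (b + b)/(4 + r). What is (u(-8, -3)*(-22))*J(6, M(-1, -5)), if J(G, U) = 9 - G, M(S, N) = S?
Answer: 1056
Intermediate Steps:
u(b, r) = 2*b/(4 + r) (u(b, r) = (2*b)/(4 + r) = 2*b/(4 + r))
(u(-8, -3)*(-22))*J(6, M(-1, -5)) = ((2*(-8)/(4 - 3))*(-22))*(9 - 1*6) = ((2*(-8)/1)*(-22))*(9 - 6) = ((2*(-8)*1)*(-22))*3 = -16*(-22)*3 = 352*3 = 1056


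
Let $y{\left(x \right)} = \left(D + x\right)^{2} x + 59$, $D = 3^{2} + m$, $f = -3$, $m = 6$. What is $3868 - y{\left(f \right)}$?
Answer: $4241$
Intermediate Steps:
$D = 15$ ($D = 3^{2} + 6 = 9 + 6 = 15$)
$y{\left(x \right)} = 59 + x \left(15 + x\right)^{2}$ ($y{\left(x \right)} = \left(15 + x\right)^{2} x + 59 = x \left(15 + x\right)^{2} + 59 = 59 + x \left(15 + x\right)^{2}$)
$3868 - y{\left(f \right)} = 3868 - \left(59 - 3 \left(15 - 3\right)^{2}\right) = 3868 - \left(59 - 3 \cdot 12^{2}\right) = 3868 - \left(59 - 432\right) = 3868 - -373 = 3868 + 373 = 4241$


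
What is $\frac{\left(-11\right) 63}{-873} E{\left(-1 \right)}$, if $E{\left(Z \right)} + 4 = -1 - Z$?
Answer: $- \frac{308}{97} \approx -3.1753$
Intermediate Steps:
$E{\left(Z \right)} = -5 - Z$ ($E{\left(Z \right)} = -4 - \left(1 + Z\right) = -5 - Z$)
$\frac{\left(-11\right) 63}{-873} E{\left(-1 \right)} = \frac{\left(-11\right) 63}{-873} \left(-5 - -1\right) = \left(-693\right) \left(- \frac{1}{873}\right) \left(-5 + 1\right) = \frac{77}{97} \left(-4\right) = - \frac{308}{97}$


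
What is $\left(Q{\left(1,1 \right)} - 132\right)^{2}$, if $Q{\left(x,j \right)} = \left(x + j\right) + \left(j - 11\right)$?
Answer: $19600$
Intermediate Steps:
$Q{\left(x,j \right)} = -11 + x + 2 j$ ($Q{\left(x,j \right)} = \left(j + x\right) + \left(-11 + j\right) = -11 + x + 2 j$)
$\left(Q{\left(1,1 \right)} - 132\right)^{2} = \left(\left(-11 + 1 + 2 \cdot 1\right) - 132\right)^{2} = \left(\left(-11 + 1 + 2\right) - 132\right)^{2} = \left(-8 - 132\right)^{2} = \left(-140\right)^{2} = 19600$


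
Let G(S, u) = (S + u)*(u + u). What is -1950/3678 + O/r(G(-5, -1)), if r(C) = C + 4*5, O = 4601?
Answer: 2810013/19616 ≈ 143.25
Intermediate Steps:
G(S, u) = 2*u*(S + u) (G(S, u) = (S + u)*(2*u) = 2*u*(S + u))
r(C) = 20 + C (r(C) = C + 20 = 20 + C)
-1950/3678 + O/r(G(-5, -1)) = -1950/3678 + 4601/(20 + 2*(-1)*(-5 - 1)) = -1950*1/3678 + 4601/(20 + 2*(-1)*(-6)) = -325/613 + 4601/(20 + 12) = -325/613 + 4601/32 = 2810013/19616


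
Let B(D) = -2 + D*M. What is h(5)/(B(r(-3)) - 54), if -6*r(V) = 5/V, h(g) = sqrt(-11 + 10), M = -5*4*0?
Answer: -I/56 ≈ -0.017857*I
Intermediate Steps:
M = 0 (M = -20*0 = 0)
h(g) = I (h(g) = sqrt(-1) = I)
r(V) = -5/(6*V)
B(D) = -2 (B(D) = -2 + D*0 = -2 + 0 = -2)
h(5)/(B(r(-3)) - 54) = I/(-2 - 54) = I/(-56) = -I/56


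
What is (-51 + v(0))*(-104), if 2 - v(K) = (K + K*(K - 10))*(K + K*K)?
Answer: 5096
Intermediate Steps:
v(K) = 2 - (K + K²)*(K + K*(-10 + K)) (v(K) = 2 - (K + K*(K - 10))*(K + K*K) = 2 - (K + K*(-10 + K))*(K + K²) = 2 - (K + K²)*(K + K*(-10 + K)))
(-51 + v(0))*(-104) = (-51 + (2 - 1*0⁴ + 8*0³ + 9*0²))*(-104) = (-51 + (2 - 1*0 + 8*0 + 9*0))*(-104) = (-51 + (2 + 0 + 0 + 0))*(-104) = (-51 + 2)*(-104) = -49*(-104) = 5096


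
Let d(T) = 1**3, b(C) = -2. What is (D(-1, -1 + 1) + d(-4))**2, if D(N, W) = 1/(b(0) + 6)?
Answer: 25/16 ≈ 1.5625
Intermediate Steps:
D(N, W) = 1/4 (D(N, W) = 1/(-2 + 6) = 1/4)
d(T) = 1
(D(-1, -1 + 1) + d(-4))**2 = (1/4 + 1)**2 = (5/4)**2 = 25/16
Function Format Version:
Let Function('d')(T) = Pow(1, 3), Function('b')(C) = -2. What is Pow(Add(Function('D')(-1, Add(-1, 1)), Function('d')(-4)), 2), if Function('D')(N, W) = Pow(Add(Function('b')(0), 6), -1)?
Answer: Rational(25, 16) ≈ 1.5625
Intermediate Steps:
Function('D')(N, W) = Rational(1, 4) (Function('D')(N, W) = Pow(Add(-2, 6), -1) = Pow(4, -1) = Rational(1, 4))
Function('d')(T) = 1
Pow(Add(Function('D')(-1, Add(-1, 1)), Function('d')(-4)), 2) = Pow(Add(Rational(1, 4), 1), 2) = Pow(Rational(5, 4), 2) = Rational(25, 16)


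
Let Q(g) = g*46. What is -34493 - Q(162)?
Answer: -41945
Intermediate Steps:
Q(g) = 46*g
-34493 - Q(162) = -34493 - 46*162 = -34493 - 1*7452 = -34493 - 7452 = -41945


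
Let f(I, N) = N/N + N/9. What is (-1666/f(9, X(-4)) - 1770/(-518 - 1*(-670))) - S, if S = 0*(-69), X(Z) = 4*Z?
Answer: 161907/76 ≈ 2130.4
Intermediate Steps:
f(I, N) = 1 + N/9 (f(I, N) = 1 + N*(1/9) = 1 + N/9)
S = 0
(-1666/f(9, X(-4)) - 1770/(-518 - 1*(-670))) - S = (-1666/(1 + (4*(-4))/9) - 1770/(-518 - 1*(-670))) - 1*0 = (-1666/(1 + (1/9)*(-16)) - 1770/(-518 + 670)) + 0 = (-1666/(1 - 16/9) - 1770/152) + 0 = (-1666/(-7/9) - 1770*1/152) + 0 = (-1666*(-9/7) - 885/76) + 0 = (2142 - 885/76) + 0 = 161907/76 + 0 = 161907/76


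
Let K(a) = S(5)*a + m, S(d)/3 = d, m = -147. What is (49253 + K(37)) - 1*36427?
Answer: 13234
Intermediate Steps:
S(d) = 3*d
K(a) = -147 + 15*a (K(a) = (3*5)*a - 147 = 15*a - 147 = -147 + 15*a)
(49253 + K(37)) - 1*36427 = (49253 + (-147 + 15*37)) - 1*36427 = (49253 + (-147 + 555)) - 36427 = (49253 + 408) - 36427 = 49661 - 36427 = 13234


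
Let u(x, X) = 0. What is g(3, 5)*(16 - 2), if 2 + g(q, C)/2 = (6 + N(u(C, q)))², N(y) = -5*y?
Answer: 952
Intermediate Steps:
g(q, C) = 68 (g(q, C) = -4 + 2*(6 - 5*0)² = -4 + 2*(6 + 0)² = -4 + 2*6² = -4 + 2*36 = -4 + 72 = 68)
g(3, 5)*(16 - 2) = 68*(16 - 2) = 68*14 = 952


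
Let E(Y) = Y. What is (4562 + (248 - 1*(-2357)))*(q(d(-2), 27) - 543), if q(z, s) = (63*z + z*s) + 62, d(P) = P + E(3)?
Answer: -2802297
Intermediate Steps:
d(P) = 3 + P (d(P) = P + 3 = 3 + P)
q(z, s) = 62 + 63*z + s*z (q(z, s) = (63*z + s*z) + 62 = 62 + 63*z + s*z)
(4562 + (248 - 1*(-2357)))*(q(d(-2), 27) - 543) = (4562 + (248 - 1*(-2357)))*((62 + 63*(3 - 2) + 27*(3 - 2)) - 543) = (4562 + (248 + 2357))*((62 + 63*1 + 27*1) - 543) = (4562 + 2605)*((62 + 63 + 27) - 543) = 7167*(152 - 543) = 7167*(-391) = -2802297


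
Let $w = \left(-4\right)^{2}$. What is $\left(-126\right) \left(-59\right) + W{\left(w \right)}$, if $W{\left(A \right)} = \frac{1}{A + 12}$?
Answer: $\frac{208153}{28} \approx 7434.0$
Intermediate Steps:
$w = 16$
$W{\left(A \right)} = \frac{1}{12 + A}$
$\left(-126\right) \left(-59\right) + W{\left(w \right)} = \left(-126\right) \left(-59\right) + \frac{1}{12 + 16} = 7434 + \frac{1}{28} = \frac{208153}{28}$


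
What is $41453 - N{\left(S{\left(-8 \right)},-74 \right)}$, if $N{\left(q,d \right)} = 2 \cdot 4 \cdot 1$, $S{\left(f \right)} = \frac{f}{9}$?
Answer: $41445$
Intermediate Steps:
$S{\left(f \right)} = \frac{f}{9}$ ($S{\left(f \right)} = f \frac{1}{9} = \frac{f}{9}$)
$N{\left(q,d \right)} = 8$ ($N{\left(q,d \right)} = 8 \cdot 1 = 8$)
$41453 - N{\left(S{\left(-8 \right)},-74 \right)} = 41453 - 8 = 41445$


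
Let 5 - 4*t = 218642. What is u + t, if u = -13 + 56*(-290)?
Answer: -283649/4 ≈ -70912.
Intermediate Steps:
t = -218637/4 (t = 5/4 - ¼*218642 = 5/4 - 109321/2 = -218637/4 ≈ -54659.)
u = -16253 (u = -13 - 16240 = -16253)
u + t = -16253 - 218637/4 = -283649/4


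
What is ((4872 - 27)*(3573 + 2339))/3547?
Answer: 28643640/3547 ≈ 8075.5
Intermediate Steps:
((4872 - 27)*(3573 + 2339))/3547 = (4845*5912)*(1/3547) = 28643640*(1/3547) = 28643640/3547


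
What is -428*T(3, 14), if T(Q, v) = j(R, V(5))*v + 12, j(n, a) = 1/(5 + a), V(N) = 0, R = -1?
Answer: -31672/5 ≈ -6334.4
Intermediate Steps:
T(Q, v) = 12 + v/5 (T(Q, v) = v/(5 + 0) + 12 = v/5 + 12 = 12 + v/5)
-428*T(3, 14) = -428*(12 + (⅕)*14) = -428*(12 + 14/5) = -428*74/5 = -31672/5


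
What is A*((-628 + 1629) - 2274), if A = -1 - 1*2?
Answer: 3819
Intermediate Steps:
A = -3 (A = -1 - 2 = -3)
A*((-628 + 1629) - 2274) = -3*((-628 + 1629) - 2274) = -3*(1001 - 2274) = -3*(-1273) = 3819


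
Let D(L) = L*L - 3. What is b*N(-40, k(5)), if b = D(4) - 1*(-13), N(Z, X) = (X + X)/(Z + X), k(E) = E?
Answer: -52/7 ≈ -7.4286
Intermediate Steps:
D(L) = -3 + L**2 (D(L) = L**2 - 3 = -3 + L**2)
N(Z, X) = 2*X/(X + Z) (N(Z, X) = (2*X)/(X + Z) = 2*X/(X + Z))
b = 26 (b = (-3 + 4**2) - 1*(-13) = (-3 + 16) + 13 = 13 + 13 = 26)
b*N(-40, k(5)) = 26*(2*5/(5 - 40)) = 26*(2*5/(-35)) = 26*(2*5*(-1/35)) = 26*(-2/7) = -52/7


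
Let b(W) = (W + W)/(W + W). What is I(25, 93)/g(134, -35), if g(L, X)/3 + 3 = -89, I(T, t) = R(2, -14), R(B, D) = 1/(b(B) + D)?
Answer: 1/3588 ≈ 0.00027871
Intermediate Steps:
b(W) = 1 (b(W) = (2*W)/((2*W)) = (2*W)*(1/(2*W)) = 1)
R(B, D) = 1/(1 + D)
I(T, t) = -1/13 (I(T, t) = 1/(1 - 14) = 1/(-13) = -1/13)
g(L, X) = -276 (g(L, X) = -9 + 3*(-89) = -9 - 267 = -276)
I(25, 93)/g(134, -35) = -1/13/(-276) = -1/13*(-1/276) = 1/3588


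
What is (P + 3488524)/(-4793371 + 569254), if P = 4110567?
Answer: -7599091/4224117 ≈ -1.7990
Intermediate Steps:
(P + 3488524)/(-4793371 + 569254) = (4110567 + 3488524)/(-4793371 + 569254) = 7599091/(-4224117) = 7599091*(-1/4224117) = -7599091/4224117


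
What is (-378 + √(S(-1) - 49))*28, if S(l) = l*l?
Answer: -10584 + 112*I*√3 ≈ -10584.0 + 193.99*I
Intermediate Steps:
S(l) = l²
(-378 + √(S(-1) - 49))*28 = (-378 + √((-1)² - 49))*28 = (-378 + √(1 - 49))*28 = (-378 + √(-48))*28 = (-378 + 4*I*√3)*28 = -10584 + 112*I*√3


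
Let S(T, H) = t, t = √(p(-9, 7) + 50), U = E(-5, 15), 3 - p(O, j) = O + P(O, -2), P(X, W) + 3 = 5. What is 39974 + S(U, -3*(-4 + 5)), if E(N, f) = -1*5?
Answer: 39974 + 2*√15 ≈ 39982.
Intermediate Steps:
P(X, W) = 2 (P(X, W) = -3 + 5 = 2)
p(O, j) = 1 - O (p(O, j) = 3 - (O + 2) = 3 - (2 + O) = 3 + (-2 - O) = 1 - O)
E(N, f) = -5
U = -5
t = 2*√15 (t = √((1 - 1*(-9)) + 50) = √((1 + 9) + 50) = √(10 + 50) = √60 = 2*√15 ≈ 7.7460)
S(T, H) = 2*√15
39974 + S(U, -3*(-4 + 5)) = 39974 + 2*√15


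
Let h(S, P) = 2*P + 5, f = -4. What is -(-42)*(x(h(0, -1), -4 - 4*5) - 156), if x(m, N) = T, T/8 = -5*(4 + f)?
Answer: -6552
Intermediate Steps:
h(S, P) = 5 + 2*P
T = 0 (T = 8*(-5*(4 - 4)) = 8*(-5*0) = 8*0 = 0)
x(m, N) = 0
-(-42)*(x(h(0, -1), -4 - 4*5) - 156) = -(-42)*(0 - 156) = -(-42)*(-156) = -1*6552 = -6552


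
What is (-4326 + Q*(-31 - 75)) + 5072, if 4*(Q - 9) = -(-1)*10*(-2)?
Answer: 322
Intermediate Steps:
Q = 4 (Q = 9 + (-(-1)*10*(-2))/4 = 9 + (-(-1)*(-20))/4 = 9 + (-1*20)/4 = 9 + (¼)*(-20) = 9 - 5 = 4)
(-4326 + Q*(-31 - 75)) + 5072 = (-4326 + 4*(-31 - 75)) + 5072 = (-4326 + 4*(-106)) + 5072 = (-4326 - 424) + 5072 = -4750 + 5072 = 322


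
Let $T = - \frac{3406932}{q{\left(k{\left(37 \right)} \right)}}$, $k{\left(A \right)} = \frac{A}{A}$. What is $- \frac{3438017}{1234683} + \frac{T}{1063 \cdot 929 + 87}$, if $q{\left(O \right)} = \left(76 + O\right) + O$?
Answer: $- \frac{22420859274560}{7926036406353} \approx -2.8288$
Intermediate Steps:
$k{\left(A \right)} = 1$
$q{\left(O \right)} = 76 + 2 O$
$T = - \frac{567822}{13}$ ($T = - \frac{3406932}{76 + 2 \cdot 1} = - \frac{3406932}{76 + 2} = - \frac{3406932}{78} = \left(-3406932\right) \frac{1}{78} = - \frac{567822}{13} \approx -43679.0$)
$- \frac{3438017}{1234683} + \frac{T}{1063 \cdot 929 + 87} = - \frac{3438017}{1234683} - \frac{567822}{13 \left(1063 \cdot 929 + 87\right)} = \left(-3438017\right) \frac{1}{1234683} - \frac{567822}{13 \left(987527 + 87\right)} = - \frac{3438017}{1234683} - \frac{567822}{13 \cdot 987614} = - \frac{3438017}{1234683} - \frac{283911}{6419491} = - \frac{22420859274560}{7926036406353}$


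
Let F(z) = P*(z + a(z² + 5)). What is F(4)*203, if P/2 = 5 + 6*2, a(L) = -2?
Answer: 13804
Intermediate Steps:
P = 34 (P = 2*(5 + 6*2) = 2*(5 + 12) = 2*17 = 34)
F(z) = -68 + 34*z (F(z) = 34*(z - 2) = 34*(-2 + z) = -68 + 34*z)
F(4)*203 = (-68 + 34*4)*203 = (-68 + 136)*203 = 68*203 = 13804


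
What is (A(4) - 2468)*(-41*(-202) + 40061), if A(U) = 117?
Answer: -113654393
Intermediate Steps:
(A(4) - 2468)*(-41*(-202) + 40061) = (117 - 2468)*(-41*(-202) + 40061) = -2351*(8282 + 40061) = -2351*48343 = -113654393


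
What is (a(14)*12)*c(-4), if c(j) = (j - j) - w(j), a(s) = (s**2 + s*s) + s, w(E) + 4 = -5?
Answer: 43848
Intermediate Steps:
w(E) = -9 (w(E) = -4 - 5 = -9)
a(s) = s + 2*s**2 (a(s) = (s**2 + s**2) + s = 2*s**2 + s = s + 2*s**2)
c(j) = 9 (c(j) = (j - j) - 1*(-9) = 0 + 9 = 9)
(a(14)*12)*c(-4) = ((14*(1 + 2*14))*12)*9 = ((14*(1 + 28))*12)*9 = ((14*29)*12)*9 = (406*12)*9 = 4872*9 = 43848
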